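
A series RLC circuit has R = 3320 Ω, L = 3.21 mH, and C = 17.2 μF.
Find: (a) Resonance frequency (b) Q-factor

Step 1 — Resonance condition Im(Z)=0 gives ω₀ = 1/√(LC).
Step 2 — ω₀ = 1/√(0.00321·1.72e-05) = 4256 rad/s.
Step 3 — f₀ = ω₀/(2π) = 677.3 Hz.
Step 4 — Series Q: Q = ω₀L/R = 4256·0.00321/3320 = 0.004115.

(a) f₀ = 677.3 Hz  (b) Q = 0.004115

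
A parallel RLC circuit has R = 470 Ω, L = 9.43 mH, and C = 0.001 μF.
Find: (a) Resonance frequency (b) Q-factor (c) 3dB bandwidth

Step 1 — Resonance: ω₀ = 1/√(LC) = 1/√(0.00943·1e-09) = 3.256e+05 rad/s.
Step 2 — f₀ = ω₀/(2π) = 5.183e+04 Hz.
Step 3 — Parallel Q: Q = R/(ω₀L) = 470/(3.256e+05·0.00943) = 0.1531.
Step 4 — Bandwidth: Δω = ω₀/Q = 2.128e+06 rad/s; BW = Δω/(2π) = 3.386e+05 Hz.

(a) f₀ = 5.183e+04 Hz  (b) Q = 0.1531  (c) BW = 3.386e+05 Hz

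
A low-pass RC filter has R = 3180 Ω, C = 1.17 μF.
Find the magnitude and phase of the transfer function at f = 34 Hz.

Step 1 — Angular frequency: ω = 2π·34 = 213.6 rad/s.
Step 2 — Transfer function: H(jω) = 1/(1 + jωRC).
Step 3 — Denominator: 1 + jωRC = 1 + j·213.6·3180·1.17e-06 = 1 + j0.7948.
Step 4 — H = 0.6128 - j0.4871.
Step 5 — Magnitude: |H| = 0.7828 (-2.1 dB); phase: φ = -38.5°.

|H| = 0.7828 (-2.1 dB), φ = -38.5°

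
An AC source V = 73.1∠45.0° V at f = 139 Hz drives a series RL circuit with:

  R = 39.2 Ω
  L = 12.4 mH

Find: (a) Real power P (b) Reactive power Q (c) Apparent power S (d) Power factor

Step 1 — Angular frequency: ω = 2π·f = 2π·139 = 873.4 rad/s.
Step 2 — Component impedances:
  R: Z = R = 39.2 Ω
  L: Z = jωL = j·873.4·0.0124 = 0 + j10.83 Ω
Step 3 — Series combination: Z_total = R + L = 39.2 + j10.83 Ω = 40.67∠15.4° Ω.
Step 4 — Source phasor: V = 73.1∠45.0° V = 51.69 + j51.69 V.
Step 5 — Current: I = V / Z = 1.564 + j0.8866 A = 1.797∠29.6° A.
Step 6 — Complex power: S = V·I* = 126.7 + j34.99 VA.
Step 7 — Real power: P = Re(S) = 126.7 W.
Step 8 — Reactive power: Q = Im(S) = 34.99 VAR.
Step 9 — Apparent power: |S| = 131.4 VA.
Step 10 — Power factor: PF = P/|S| = 0.9639 (lagging).

(a) P = 126.7 W  (b) Q = 34.99 VAR  (c) S = 131.4 VA  (d) PF = 0.9639 (lagging)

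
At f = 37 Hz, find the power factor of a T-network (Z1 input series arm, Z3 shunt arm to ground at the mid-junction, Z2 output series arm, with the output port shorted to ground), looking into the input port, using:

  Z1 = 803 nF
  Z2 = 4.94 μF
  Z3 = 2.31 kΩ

Step 1 — Angular frequency: ω = 2π·f = 2π·37 = 232.5 rad/s.
Step 2 — Component impedances:
  Z1: Z = 1/(jωC) = -j/(ω·C) = 0 - j5357 Ω
  Z2: Z = 1/(jωC) = -j/(ω·C) = 0 - j870.7 Ω
  Z3: Z = R = 2310 Ω
Step 3 — With the output port shorted to ground, the output series arm Z2 runs from the junction to ground; the shunt arm Z3 also runs from the junction to ground. They appear in parallel: Z3 || Z2 = 287.4 - j762.4 Ω.
Step 4 — Series with input arm Z1: Z_in = Z1 + (Z3 || Z2) = 287.4 - j6119 Ω = 6126∠-87.3° Ω.
Step 5 — Power factor: PF = cos(φ) = Re(Z)/|Z| = 287.4/6126 = 0.04691.
Step 6 — Type: Im(Z) = -6119 ⇒ leading (phase φ = -87.3°).

PF = 0.04691 (leading, φ = -87.3°)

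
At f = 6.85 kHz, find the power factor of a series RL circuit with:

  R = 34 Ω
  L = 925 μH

Step 1 — Angular frequency: ω = 2π·f = 2π·6850 = 4.304e+04 rad/s.
Step 2 — Component impedances:
  R: Z = R = 34 Ω
  L: Z = jωL = j·4.304e+04·0.000925 = 0 + j39.81 Ω
Step 3 — Series combination: Z_total = R + L = 34 + j39.81 Ω = 52.35∠49.5° Ω.
Step 4 — Power factor: PF = cos(φ) = Re(Z)/|Z| = 34/52.354 = 0.6494.
Step 5 — Type: Im(Z) = 39.81 ⇒ lagging (phase φ = 49.5°).

PF = 0.6494 (lagging, φ = 49.5°)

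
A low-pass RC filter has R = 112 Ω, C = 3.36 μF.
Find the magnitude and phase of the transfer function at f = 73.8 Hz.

Step 1 — Angular frequency: ω = 2π·73.8 = 463.7 rad/s.
Step 2 — Transfer function: H(jω) = 1/(1 + jωRC).
Step 3 — Denominator: 1 + jωRC = 1 + j·463.7·112·3.36e-06 = 1 + j0.1745.
Step 4 — H = 0.9704 - j0.1693.
Step 5 — Magnitude: |H| = 0.9851 (-0.1 dB); phase: φ = -9.9°.

|H| = 0.9851 (-0.1 dB), φ = -9.9°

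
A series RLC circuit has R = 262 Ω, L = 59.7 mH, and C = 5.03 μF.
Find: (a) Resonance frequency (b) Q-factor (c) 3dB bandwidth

Step 1 — Resonance: ω₀ = 1/√(LC) = 1/√(0.0597·5.03e-06) = 1825 rad/s.
Step 2 — f₀ = ω₀/(2π) = 290.4 Hz.
Step 3 — Series Q: Q = ω₀L/R = 1825·0.0597/262 = 0.4158.
Step 4 — Bandwidth: Δω = ω₀/Q = 4389 rad/s; BW = Δω/(2π) = 698.5 Hz.

(a) f₀ = 290.4 Hz  (b) Q = 0.4158  (c) BW = 698.5 Hz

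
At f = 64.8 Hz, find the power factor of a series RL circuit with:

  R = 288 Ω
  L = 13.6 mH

Step 1 — Angular frequency: ω = 2π·f = 2π·64.8 = 407.2 rad/s.
Step 2 — Component impedances:
  R: Z = R = 288 Ω
  L: Z = jωL = j·407.2·0.0136 = 0 + j5.537 Ω
Step 3 — Series combination: Z_total = R + L = 288 + j5.537 Ω = 288.1∠1.1° Ω.
Step 4 — Power factor: PF = cos(φ) = Re(Z)/|Z| = 288/288.05 = 0.9998.
Step 5 — Type: Im(Z) = 5.537 ⇒ lagging (phase φ = 1.1°).

PF = 0.9998 (lagging, φ = 1.1°)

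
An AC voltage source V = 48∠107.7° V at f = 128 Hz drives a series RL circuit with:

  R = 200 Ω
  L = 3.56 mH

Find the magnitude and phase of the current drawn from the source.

Step 1 — Angular frequency: ω = 2π·f = 2π·128 = 804.2 rad/s.
Step 2 — Component impedances:
  R: Z = R = 200 Ω
  L: Z = jωL = j·804.2·0.00356 = 0 + j2.863 Ω
Step 3 — Series combination: Z_total = R + L = 200 + j2.863 Ω = 200∠0.8° Ω.
Step 4 — Source phasor: V = 48∠107.7° V = -14.59 + j45.73 V.
Step 5 — Ohm's law: I = V / Z_total = (-14.59 + j45.73) / (200 + j2.863) = -0.06968 + j0.2296 A.
Step 6 — Convert to polar: |I| = 0.24 A, ∠I = 106.9°.

I = 0.24∠106.9° A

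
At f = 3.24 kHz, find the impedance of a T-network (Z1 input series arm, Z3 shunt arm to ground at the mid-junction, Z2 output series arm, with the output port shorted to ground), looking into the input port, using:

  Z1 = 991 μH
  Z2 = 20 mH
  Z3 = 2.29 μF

Step 1 — Angular frequency: ω = 2π·f = 2π·3240 = 2.036e+04 rad/s.
Step 2 — Component impedances:
  Z1: Z = jωL = j·2.036e+04·0.000991 = 0 + j20.17 Ω
  Z2: Z = jωL = j·2.036e+04·0.02 = 0 + j407.2 Ω
  Z3: Z = 1/(jωC) = -j/(ω·C) = 0 - j21.45 Ω
Step 3 — With the output port shorted to ground, the output series arm Z2 runs from the junction to ground; the shunt arm Z3 also runs from the junction to ground. They appear in parallel: Z3 || Z2 = 0 - j22.64 Ω.
Step 4 — Series with input arm Z1: Z_in = Z1 + (Z3 || Z2) = 0 - j2.469 Ω = 2.469∠-90.0° Ω.

Z = 0 - j2.469 Ω = 2.469∠-90.0° Ω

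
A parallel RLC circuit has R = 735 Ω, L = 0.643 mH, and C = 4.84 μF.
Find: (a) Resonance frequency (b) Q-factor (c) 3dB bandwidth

Step 1 — Resonance: ω₀ = 1/√(LC) = 1/√(0.000643·4.84e-06) = 1.793e+04 rad/s.
Step 2 — f₀ = ω₀/(2π) = 2853 Hz.
Step 3 — Parallel Q: Q = R/(ω₀L) = 735/(1.793e+04·0.000643) = 63.77.
Step 4 — Bandwidth: Δω = ω₀/Q = 281.1 rad/s; BW = Δω/(2π) = 44.74 Hz.

(a) f₀ = 2853 Hz  (b) Q = 63.77  (c) BW = 44.74 Hz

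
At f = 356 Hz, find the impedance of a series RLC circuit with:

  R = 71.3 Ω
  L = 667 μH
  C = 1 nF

Step 1 — Angular frequency: ω = 2π·f = 2π·356 = 2237 rad/s.
Step 2 — Component impedances:
  R: Z = R = 71.3 Ω
  L: Z = jωL = j·2237·0.000667 = 0 + j1.492 Ω
  C: Z = 1/(jωC) = -j/(ω·C) = 0 - j4.471e+05 Ω
Step 3 — Series combination: Z_total = R + L + C = 71.3 - j4.471e+05 Ω = 4.471e+05∠-90.0° Ω.

Z = 71.3 - j4.471e+05 Ω = 4.471e+05∠-90.0° Ω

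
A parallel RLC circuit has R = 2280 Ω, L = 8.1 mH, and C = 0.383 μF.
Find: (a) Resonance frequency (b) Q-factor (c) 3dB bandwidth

Step 1 — Resonance: ω₀ = 1/√(LC) = 1/√(0.0081·3.83e-07) = 1.795e+04 rad/s.
Step 2 — f₀ = ω₀/(2π) = 2857 Hz.
Step 3 — Parallel Q: Q = R/(ω₀L) = 2280/(1.795e+04·0.0081) = 15.68.
Step 4 — Bandwidth: Δω = ω₀/Q = 1145 rad/s; BW = Δω/(2π) = 182.3 Hz.

(a) f₀ = 2857 Hz  (b) Q = 15.68  (c) BW = 182.3 Hz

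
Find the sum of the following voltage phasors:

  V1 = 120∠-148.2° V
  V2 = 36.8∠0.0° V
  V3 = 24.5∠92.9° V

Step 1 — Convert each phasor to rectangular form:
  V1 = 120·(cos(-148.2°) + j·sin(-148.2°)) = -102 - j63.23 V
  V2 = 36.8·(cos(0.0°) + j·sin(0.0°)) = 36.8 V
  V3 = 24.5·(cos(92.9°) + j·sin(92.9°)) = -1.24 + j24.47 V
Step 2 — Sum components: V_total = -66.43 - j38.77 V.
Step 3 — Convert to polar: |V_total| = 76.91 V, ∠V_total = -149.7°.

V_total = 76.91∠-149.7° V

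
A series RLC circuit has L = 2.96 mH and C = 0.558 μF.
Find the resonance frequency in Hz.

Step 1 — Resonance condition Im(Z)=0 gives ω₀ = 1/√(LC).
Step 2 — ω₀ = 1/√(0.00296·5.58e-07) = 2.461e+04 rad/s.
Step 3 — f₀ = ω₀/(2π) = 3916 Hz.

f₀ = 3916 Hz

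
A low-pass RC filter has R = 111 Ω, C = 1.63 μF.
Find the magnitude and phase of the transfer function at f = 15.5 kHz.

Step 1 — Angular frequency: ω = 2π·1.55e+04 = 9.739e+04 rad/s.
Step 2 — Transfer function: H(jω) = 1/(1 + jωRC).
Step 3 — Denominator: 1 + jωRC = 1 + j·9.739e+04·111·1.63e-06 = 1 + j17.62.
Step 4 — H = 0.00321 - j0.05657.
Step 5 — Magnitude: |H| = 0.05666 (-24.9 dB); phase: φ = -86.8°.

|H| = 0.05666 (-24.9 dB), φ = -86.8°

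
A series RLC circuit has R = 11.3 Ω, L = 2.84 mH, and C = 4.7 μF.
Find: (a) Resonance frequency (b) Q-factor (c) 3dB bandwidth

Step 1 — Resonance: ω₀ = 1/√(LC) = 1/√(0.00284·4.7e-06) = 8655 rad/s.
Step 2 — f₀ = ω₀/(2π) = 1378 Hz.
Step 3 — Series Q: Q = ω₀L/R = 8655·0.00284/11.3 = 2.175.
Step 4 — Bandwidth: Δω = ω₀/Q = 3979 rad/s; BW = Δω/(2π) = 633.3 Hz.

(a) f₀ = 1378 Hz  (b) Q = 2.175  (c) BW = 633.3 Hz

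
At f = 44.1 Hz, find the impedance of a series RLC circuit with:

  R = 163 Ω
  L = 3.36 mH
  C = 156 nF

Step 1 — Angular frequency: ω = 2π·f = 2π·44.1 = 277.1 rad/s.
Step 2 — Component impedances:
  R: Z = R = 163 Ω
  L: Z = jωL = j·277.1·0.00336 = 0 + j0.931 Ω
  C: Z = 1/(jωC) = -j/(ω·C) = 0 - j2.313e+04 Ω
Step 3 — Series combination: Z_total = R + L + C = 163 - j2.313e+04 Ω = 2.313e+04∠-89.6° Ω.

Z = 163 - j2.313e+04 Ω = 2.313e+04∠-89.6° Ω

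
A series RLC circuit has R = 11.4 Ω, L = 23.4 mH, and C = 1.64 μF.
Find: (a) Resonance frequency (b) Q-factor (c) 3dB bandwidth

Step 1 — Resonance condition Im(Z)=0 gives ω₀ = 1/√(LC).
Step 2 — ω₀ = 1/√(0.0234·1.64e-06) = 5105 rad/s.
Step 3 — f₀ = ω₀/(2π) = 812.4 Hz.
Step 4 — Series Q: Q = ω₀L/R = 5105·0.0234/11.4 = 10.48.
Step 5 — 3dB bandwidth: Δω = ω₀/Q = 487.2 rad/s; BW = Δω/(2π) = 77.54 Hz.

(a) f₀ = 812.4 Hz  (b) Q = 10.48  (c) BW = 77.54 Hz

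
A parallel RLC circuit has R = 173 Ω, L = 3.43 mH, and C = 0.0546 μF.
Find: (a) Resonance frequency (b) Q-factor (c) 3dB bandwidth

Step 1 — Resonance: ω₀ = 1/√(LC) = 1/√(0.00343·5.46e-08) = 7.307e+04 rad/s.
Step 2 — f₀ = ω₀/(2π) = 1.163e+04 Hz.
Step 3 — Parallel Q: Q = R/(ω₀L) = 173/(7.307e+04·0.00343) = 0.6902.
Step 4 — Bandwidth: Δω = ω₀/Q = 1.059e+05 rad/s; BW = Δω/(2π) = 1.685e+04 Hz.

(a) f₀ = 1.163e+04 Hz  (b) Q = 0.6902  (c) BW = 1.685e+04 Hz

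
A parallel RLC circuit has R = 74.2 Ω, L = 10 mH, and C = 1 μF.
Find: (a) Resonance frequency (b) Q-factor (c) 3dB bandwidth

Step 1 — Resonance: ω₀ = 1/√(LC) = 1/√(0.01·1e-06) = 1e+04 rad/s.
Step 2 — f₀ = ω₀/(2π) = 1592 Hz.
Step 3 — Parallel Q: Q = R/(ω₀L) = 74.2/(1e+04·0.01) = 0.742.
Step 4 — Bandwidth: Δω = ω₀/Q = 1.348e+04 rad/s; BW = Δω/(2π) = 2145 Hz.

(a) f₀ = 1592 Hz  (b) Q = 0.742  (c) BW = 2145 Hz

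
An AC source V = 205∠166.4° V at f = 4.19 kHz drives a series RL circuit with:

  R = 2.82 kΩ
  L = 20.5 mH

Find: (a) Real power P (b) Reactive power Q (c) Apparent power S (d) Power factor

Step 1 — Angular frequency: ω = 2π·f = 2π·4190 = 2.633e+04 rad/s.
Step 2 — Component impedances:
  R: Z = R = 2820 Ω
  L: Z = jωL = j·2.633e+04·0.0205 = 0 + j539.7 Ω
Step 3 — Series combination: Z_total = R + L = 2820 + j539.7 Ω = 2871∠10.8° Ω.
Step 4 — Source phasor: V = 205∠166.4° V = -199.3 + j48.2 V.
Step 5 — Current: I = V / Z = -0.065 + j0.02953 A = 0.0714∠155.6° A.
Step 6 — Complex power: S = V·I* = 14.38 + j2.751 VA.
Step 7 — Real power: P = Re(S) = 14.38 W.
Step 8 — Reactive power: Q = Im(S) = 2.751 VAR.
Step 9 — Apparent power: |S| = 14.64 VA.
Step 10 — Power factor: PF = P/|S| = 0.9822 (lagging).

(a) P = 14.38 W  (b) Q = 2.751 VAR  (c) S = 14.64 VA  (d) PF = 0.9822 (lagging)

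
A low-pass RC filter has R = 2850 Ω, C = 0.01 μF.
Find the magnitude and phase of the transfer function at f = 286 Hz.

Step 1 — Angular frequency: ω = 2π·286 = 1797 rad/s.
Step 2 — Transfer function: H(jω) = 1/(1 + jωRC).
Step 3 — Denominator: 1 + jωRC = 1 + j·1797·2850·1e-08 = 1 + j0.05121.
Step 4 — H = 0.9974 - j0.05108.
Step 5 — Magnitude: |H| = 0.9987 (-0.0 dB); phase: φ = -2.9°.

|H| = 0.9987 (-0.0 dB), φ = -2.9°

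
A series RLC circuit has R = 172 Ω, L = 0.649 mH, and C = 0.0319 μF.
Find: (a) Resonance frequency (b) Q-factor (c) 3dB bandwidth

Step 1 — Resonance condition Im(Z)=0 gives ω₀ = 1/√(LC).
Step 2 — ω₀ = 1/√(0.000649·3.19e-08) = 2.198e+05 rad/s.
Step 3 — f₀ = ω₀/(2π) = 3.498e+04 Hz.
Step 4 — Series Q: Q = ω₀L/R = 2.198e+05·0.000649/172 = 0.8293.
Step 5 — 3dB bandwidth: Δω = ω₀/Q = 2.65e+05 rad/s; BW = Δω/(2π) = 4.218e+04 Hz.

(a) f₀ = 3.498e+04 Hz  (b) Q = 0.8293  (c) BW = 4.218e+04 Hz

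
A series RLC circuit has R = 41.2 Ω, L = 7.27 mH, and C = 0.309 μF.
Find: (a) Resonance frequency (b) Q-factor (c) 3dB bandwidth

Step 1 — Resonance condition Im(Z)=0 gives ω₀ = 1/√(LC).
Step 2 — ω₀ = 1/√(0.00727·3.09e-07) = 2.11e+04 rad/s.
Step 3 — f₀ = ω₀/(2π) = 3358 Hz.
Step 4 — Series Q: Q = ω₀L/R = 2.11e+04·0.00727/41.2 = 3.723.
Step 5 — 3dB bandwidth: Δω = ω₀/Q = 5667 rad/s; BW = Δω/(2π) = 902 Hz.

(a) f₀ = 3358 Hz  (b) Q = 3.723  (c) BW = 902 Hz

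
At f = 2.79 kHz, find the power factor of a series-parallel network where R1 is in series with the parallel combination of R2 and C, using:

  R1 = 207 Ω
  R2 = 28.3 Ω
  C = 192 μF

Step 1 — Angular frequency: ω = 2π·f = 2π·2790 = 1.753e+04 rad/s.
Step 2 — Component impedances:
  R1: Z = R = 207 Ω
  R2: Z = R = 28.3 Ω
  C: Z = 1/(jωC) = -j/(ω·C) = 0 - j0.2971 Ω
Step 3 — Parallel branch: R2 || C = 1/(1/R2 + 1/C) = 0.003119 - j0.2971 Ω.
Step 4 — Series with R1: Z_total = R1 + (R2 || C) = 207 - j0.2971 Ω = 207∠-0.1° Ω.
Step 5 — Power factor: PF = cos(φ) = Re(Z)/|Z| = 207/207 = 1.
Step 6 — Type: Im(Z) = -0.2971 ⇒ leading (phase φ = -0.1°).

PF = 1 (leading, φ = -0.1°)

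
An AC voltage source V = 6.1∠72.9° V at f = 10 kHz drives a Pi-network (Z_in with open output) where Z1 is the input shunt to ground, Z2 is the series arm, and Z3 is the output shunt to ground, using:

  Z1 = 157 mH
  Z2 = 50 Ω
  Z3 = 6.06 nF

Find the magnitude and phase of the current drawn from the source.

Step 1 — Angular frequency: ω = 2π·f = 2π·1e+04 = 6.283e+04 rad/s.
Step 2 — Component impedances:
  Z1: Z = jωL = j·6.283e+04·0.157 = 0 + j9865 Ω
  Z2: Z = R = 50 Ω
  Z3: Z = 1/(jωC) = -j/(ω·C) = 0 - j2626 Ω
Step 3 — With open output, the series arm Z2 and the output shunt Z3 appear in series to ground: Z2 + Z3 = 50 - j2626 Ω.
Step 4 — Parallel with input shunt Z1: Z_in = Z1 || (Z2 + Z3) = 92.86 - j3579 Ω = 3580∠-88.5° Ω.
Step 5 — Source phasor: V = 6.1∠72.9° V = 1.794 + j5.83 V.
Step 6 — Ohm's law: I = V / Z_total = (1.794 + j5.83) / (92.86 - j3579) = -0.001615 + j0.0005431 A.
Step 7 — Convert to polar: |I| = 0.001704 A, ∠I = 161.4°.

I = 0.001704∠161.4° A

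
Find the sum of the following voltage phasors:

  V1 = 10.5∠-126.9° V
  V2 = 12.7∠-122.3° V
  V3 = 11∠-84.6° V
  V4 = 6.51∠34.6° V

Step 1 — Convert each phasor to rectangular form:
  V1 = 10.5·(cos(-126.9°) + j·sin(-126.9°)) = -6.304 - j8.397 V
  V2 = 12.7·(cos(-122.3°) + j·sin(-122.3°)) = -6.786 - j10.73 V
  V3 = 11·(cos(-84.6°) + j·sin(-84.6°)) = 1.035 - j10.95 V
  V4 = 6.51·(cos(34.6°) + j·sin(34.6°)) = 5.359 + j3.697 V
Step 2 — Sum components: V_total = -6.697 - j26.39 V.
Step 3 — Convert to polar: |V_total| = 27.22 V, ∠V_total = -104.2°.

V_total = 27.22∠-104.2° V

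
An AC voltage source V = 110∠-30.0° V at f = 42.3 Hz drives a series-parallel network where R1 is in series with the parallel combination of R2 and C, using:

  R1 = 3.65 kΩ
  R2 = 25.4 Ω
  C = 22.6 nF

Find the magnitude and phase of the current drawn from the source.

Step 1 — Angular frequency: ω = 2π·f = 2π·42.3 = 265.8 rad/s.
Step 2 — Component impedances:
  R1: Z = R = 3650 Ω
  R2: Z = R = 25.4 Ω
  C: Z = 1/(jωC) = -j/(ω·C) = 0 - j1.665e+05 Ω
Step 3 — Parallel branch: R2 || C = 1/(1/R2 + 1/C) = 25.4 - j0.003875 Ω.
Step 4 — Series with R1: Z_total = R1 + (R2 || C) = 3675 - j0.003875 Ω = 3675∠-0.0° Ω.
Step 5 — Source phasor: V = 110∠-30.0° V = 95.26 - j55 V.
Step 6 — Ohm's law: I = V / Z_total = (95.26 - j55) / (3675 - j0.003875) = 0.02592 - j0.01496 A.
Step 7 — Convert to polar: |I| = 0.02993 A, ∠I = -30.0°.

I = 0.02993∠-30.0° A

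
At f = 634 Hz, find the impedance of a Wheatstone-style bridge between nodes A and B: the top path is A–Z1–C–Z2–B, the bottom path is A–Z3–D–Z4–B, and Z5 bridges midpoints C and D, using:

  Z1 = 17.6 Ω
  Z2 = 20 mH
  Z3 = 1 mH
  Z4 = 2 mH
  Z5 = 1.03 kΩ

Step 1 — Angular frequency: ω = 2π·f = 2π·634 = 3984 rad/s.
Step 2 — Component impedances:
  Z1: Z = R = 17.6 Ω
  Z2: Z = jωL = j·3984·0.02 = 0 + j79.67 Ω
  Z3: Z = jωL = j·3984·0.001 = 0 + j3.984 Ω
  Z4: Z = jωL = j·3984·0.002 = 0 + j7.967 Ω
  Z5: Z = R = 1030 Ω
Step 3 — Bridge requires nodal analysis (the Z5 bridge couples midpoints C and D, so the two paths cannot be reduced to a simple series/parallel combination). Setting node B to ground and injecting 1 A at node A, the 3-node admittance system at A, C, D solves to V_A = Z_AB = 0.2935 + j10.46 Ω = 10.46∠88.4° Ω.

Z = 0.2935 + j10.46 Ω = 10.46∠88.4° Ω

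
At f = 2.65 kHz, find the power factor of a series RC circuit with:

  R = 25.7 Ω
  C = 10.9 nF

Step 1 — Angular frequency: ω = 2π·f = 2π·2650 = 1.665e+04 rad/s.
Step 2 — Component impedances:
  R: Z = R = 25.7 Ω
  C: Z = 1/(jωC) = -j/(ω·C) = 0 - j5510 Ω
Step 3 — Series combination: Z_total = R + C = 25.7 - j5510 Ω = 5510∠-89.7° Ω.
Step 4 — Power factor: PF = cos(φ) = Re(Z)/|Z| = 25.7/5510 = 0.004664.
Step 5 — Type: Im(Z) = -5510 ⇒ leading (phase φ = -89.7°).

PF = 0.004664 (leading, φ = -89.7°)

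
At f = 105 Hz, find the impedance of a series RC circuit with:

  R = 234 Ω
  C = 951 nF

Step 1 — Angular frequency: ω = 2π·f = 2π·105 = 659.7 rad/s.
Step 2 — Component impedances:
  R: Z = R = 234 Ω
  C: Z = 1/(jωC) = -j/(ω·C) = 0 - j1594 Ω
Step 3 — Series combination: Z_total = R + C = 234 - j1594 Ω = 1611∠-81.6° Ω.

Z = 234 - j1594 Ω = 1611∠-81.6° Ω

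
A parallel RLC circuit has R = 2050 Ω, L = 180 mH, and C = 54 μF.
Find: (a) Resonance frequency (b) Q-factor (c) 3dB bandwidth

Step 1 — Resonance: ω₀ = 1/√(LC) = 1/√(0.18·5.4e-05) = 320.8 rad/s.
Step 2 — f₀ = ω₀/(2π) = 51.05 Hz.
Step 3 — Parallel Q: Q = R/(ω₀L) = 2050/(320.8·0.18) = 35.51.
Step 4 — Bandwidth: Δω = ω₀/Q = 9.033 rad/s; BW = Δω/(2π) = 1.438 Hz.

(a) f₀ = 51.05 Hz  (b) Q = 35.51  (c) BW = 1.438 Hz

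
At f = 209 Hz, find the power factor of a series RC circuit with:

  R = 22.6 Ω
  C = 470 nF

Step 1 — Angular frequency: ω = 2π·f = 2π·209 = 1313 rad/s.
Step 2 — Component impedances:
  R: Z = R = 22.6 Ω
  C: Z = 1/(jωC) = -j/(ω·C) = 0 - j1620 Ω
Step 3 — Series combination: Z_total = R + C = 22.6 - j1620 Ω = 1620∠-89.2° Ω.
Step 4 — Power factor: PF = cos(φ) = Re(Z)/|Z| = 22.6/1620 = 0.01395.
Step 5 — Type: Im(Z) = -1620 ⇒ leading (phase φ = -89.2°).

PF = 0.01395 (leading, φ = -89.2°)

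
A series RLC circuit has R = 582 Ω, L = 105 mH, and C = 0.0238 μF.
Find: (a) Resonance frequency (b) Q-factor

Step 1 — Resonance condition Im(Z)=0 gives ω₀ = 1/√(LC).
Step 2 — ω₀ = 1/√(0.105·2.38e-08) = 2e+04 rad/s.
Step 3 — f₀ = ω₀/(2π) = 3184 Hz.
Step 4 — Series Q: Q = ω₀L/R = 2e+04·0.105/582 = 3.609.

(a) f₀ = 3184 Hz  (b) Q = 3.609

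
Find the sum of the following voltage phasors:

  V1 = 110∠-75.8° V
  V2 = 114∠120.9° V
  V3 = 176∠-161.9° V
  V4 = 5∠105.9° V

Step 1 — Convert each phasor to rectangular form:
  V1 = 110·(cos(-75.8°) + j·sin(-75.8°)) = 26.98 - j106.6 V
  V2 = 114·(cos(120.9°) + j·sin(120.9°)) = -58.54 + j97.82 V
  V3 = 176·(cos(-161.9°) + j·sin(-161.9°)) = -167.3 - j54.68 V
  V4 = 5·(cos(105.9°) + j·sin(105.9°)) = -1.37 + j4.809 V
Step 2 — Sum components: V_total = -200.2 - j58.69 V.
Step 3 — Convert to polar: |V_total| = 208.6 V, ∠V_total = -163.7°.

V_total = 208.6∠-163.7° V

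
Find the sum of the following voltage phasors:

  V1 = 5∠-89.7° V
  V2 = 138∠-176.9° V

Step 1 — Convert each phasor to rectangular form:
  V1 = 5·(cos(-89.7°) + j·sin(-89.7°)) = 0.02618 - j5 V
  V2 = 138·(cos(-176.9°) + j·sin(-176.9°)) = -137.8 - j7.463 V
Step 2 — Sum components: V_total = -137.8 - j12.46 V.
Step 3 — Convert to polar: |V_total| = 138.3 V, ∠V_total = -174.8°.

V_total = 138.3∠-174.8° V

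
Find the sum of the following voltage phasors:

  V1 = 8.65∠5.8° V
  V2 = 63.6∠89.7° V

Step 1 — Convert each phasor to rectangular form:
  V1 = 8.65·(cos(5.8°) + j·sin(5.8°)) = 8.606 + j0.8741 V
  V2 = 63.6·(cos(89.7°) + j·sin(89.7°)) = 0.333 + j63.6 V
Step 2 — Sum components: V_total = 8.939 + j64.47 V.
Step 3 — Convert to polar: |V_total| = 65.09 V, ∠V_total = 82.1°.

V_total = 65.09∠82.1° V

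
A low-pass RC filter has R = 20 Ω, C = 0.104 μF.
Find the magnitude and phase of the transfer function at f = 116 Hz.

Step 1 — Angular frequency: ω = 2π·116 = 728.8 rad/s.
Step 2 — Transfer function: H(jω) = 1/(1 + jωRC).
Step 3 — Denominator: 1 + jωRC = 1 + j·728.8·20·1.04e-07 = 1 + j0.001516.
Step 4 — H = 1 - j0.001516.
Step 5 — Magnitude: |H| = 1 (-0.0 dB); phase: φ = -0.1°.

|H| = 1 (-0.0 dB), φ = -0.1°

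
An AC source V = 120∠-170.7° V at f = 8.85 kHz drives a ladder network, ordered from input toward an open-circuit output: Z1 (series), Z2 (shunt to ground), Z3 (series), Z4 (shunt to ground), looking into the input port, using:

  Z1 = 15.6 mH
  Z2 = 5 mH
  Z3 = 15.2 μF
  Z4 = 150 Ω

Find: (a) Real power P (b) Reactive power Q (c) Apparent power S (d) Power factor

Step 1 — Angular frequency: ω = 2π·f = 2π·8850 = 5.561e+04 rad/s.
Step 2 — Component impedances:
  Z1: Z = jωL = j·5.561e+04·0.0156 = 0 + j867.5 Ω
  Z2: Z = jωL = j·5.561e+04·0.005 = 0 + j278 Ω
  Z3: Z = 1/(jωC) = -j/(ω·C) = 0 - j1.183 Ω
  Z4: Z = R = 150 Ω
Step 3 — Ladder network (open output): work backward from the far end, alternating series and parallel combinations. Z_in = 117 + j929.6 Ω = 937∠82.8° Ω.
Step 4 — Source phasor: V = 120∠-170.7° V = -118.4 - j19.39 V.
Step 5 — Current: I = V / Z = -0.03631 + j0.1228 A = 0.1281∠106.5° A.
Step 6 — Complex power: S = V·I* = 1.918 + j15.25 VA.
Step 7 — Real power: P = Re(S) = 1.918 W.
Step 8 — Reactive power: Q = Im(S) = 15.25 VAR.
Step 9 — Apparent power: |S| = 15.37 VA.
Step 10 — Power factor: PF = P/|S| = 0.1248 (lagging).

(a) P = 1.918 W  (b) Q = 15.25 VAR  (c) S = 15.37 VA  (d) PF = 0.1248 (lagging)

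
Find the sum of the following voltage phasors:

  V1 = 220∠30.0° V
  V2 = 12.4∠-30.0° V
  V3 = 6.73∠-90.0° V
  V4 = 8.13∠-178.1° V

Step 1 — Convert each phasor to rectangular form:
  V1 = 220·(cos(30.0°) + j·sin(30.0°)) = 190.5 + j110 V
  V2 = 12.4·(cos(-30.0°) + j·sin(-30.0°)) = 10.74 - j6.2 V
  V3 = 6.73·(cos(-90.0°) + j·sin(-90.0°)) = 0 - j6.73 V
  V4 = 8.13·(cos(-178.1°) + j·sin(-178.1°)) = -8.126 - j0.2696 V
Step 2 — Sum components: V_total = 193.1 + j96.8 V.
Step 3 — Convert to polar: |V_total| = 216 V, ∠V_total = 26.6°.

V_total = 216∠26.6° V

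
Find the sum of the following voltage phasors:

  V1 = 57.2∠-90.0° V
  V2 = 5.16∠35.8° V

Step 1 — Convert each phasor to rectangular form:
  V1 = 57.2·(cos(-90.0°) + j·sin(-90.0°)) = 0 - j57.2 V
  V2 = 5.16·(cos(35.8°) + j·sin(35.8°)) = 4.185 + j3.018 V
Step 2 — Sum components: V_total = 4.185 - j54.18 V.
Step 3 — Convert to polar: |V_total| = 54.34 V, ∠V_total = -85.6°.

V_total = 54.34∠-85.6° V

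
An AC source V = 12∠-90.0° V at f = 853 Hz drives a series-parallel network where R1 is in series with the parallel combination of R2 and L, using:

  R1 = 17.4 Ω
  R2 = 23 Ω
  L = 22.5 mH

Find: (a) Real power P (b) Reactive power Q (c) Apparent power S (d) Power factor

Step 1 — Angular frequency: ω = 2π·f = 2π·853 = 5360 rad/s.
Step 2 — Component impedances:
  R1: Z = R = 17.4 Ω
  R2: Z = R = 23 Ω
  L: Z = jωL = j·5360·0.0225 = 0 + j120.6 Ω
Step 3 — Parallel branch: R2 || L = 1/(1/R2 + 1/L) = 22.19 + j4.233 Ω.
Step 4 — Series with R1: Z_total = R1 + (R2 || L) = 39.59 + j4.233 Ω = 39.82∠6.1° Ω.
Step 5 — Source phasor: V = 12∠-90.0° V = 0 - j12 V.
Step 6 — Current: I = V / Z = -0.03204 - j0.2997 A = 0.3014∠-96.1° A.
Step 7 — Complex power: S = V·I* = 3.596 + j0.3844 VA.
Step 8 — Real power: P = Re(S) = 3.596 W.
Step 9 — Reactive power: Q = Im(S) = 0.3844 VAR.
Step 10 — Apparent power: |S| = 3.616 VA.
Step 11 — Power factor: PF = P/|S| = 0.9943 (lagging).

(a) P = 3.596 W  (b) Q = 0.3844 VAR  (c) S = 3.616 VA  (d) PF = 0.9943 (lagging)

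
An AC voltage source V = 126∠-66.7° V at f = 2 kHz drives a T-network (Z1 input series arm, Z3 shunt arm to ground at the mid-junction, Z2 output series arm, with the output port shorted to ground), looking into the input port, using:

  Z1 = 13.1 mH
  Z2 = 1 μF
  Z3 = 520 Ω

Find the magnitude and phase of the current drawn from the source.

Step 1 — Angular frequency: ω = 2π·f = 2π·2000 = 1.257e+04 rad/s.
Step 2 — Component impedances:
  Z1: Z = jωL = j·1.257e+04·0.0131 = 0 + j164.6 Ω
  Z2: Z = 1/(jωC) = -j/(ω·C) = 0 - j79.58 Ω
  Z3: Z = R = 520 Ω
Step 3 — With the output port shorted to ground, the output series arm Z2 runs from the junction to ground; the shunt arm Z3 also runs from the junction to ground. They appear in parallel: Z3 || Z2 = 11.9 - j77.76 Ω.
Step 4 — Series with input arm Z1: Z_in = Z1 + (Z3 || Z2) = 11.9 + j86.86 Ω = 87.67∠82.2° Ω.
Step 5 — Source phasor: V = 126∠-66.7° V = 49.84 - j115.7 V.
Step 6 — Ohm's law: I = V / Z_total = (49.84 - j115.7) / (11.9 + j86.86) = -1.231 - j0.7423 A.
Step 7 — Convert to polar: |I| = 1.437 A, ∠I = -148.9°.

I = 1.437∠-148.9° A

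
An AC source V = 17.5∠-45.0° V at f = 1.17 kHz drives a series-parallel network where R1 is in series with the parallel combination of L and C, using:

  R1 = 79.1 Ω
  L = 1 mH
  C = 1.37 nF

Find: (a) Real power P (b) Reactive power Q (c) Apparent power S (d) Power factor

Step 1 — Angular frequency: ω = 2π·f = 2π·1170 = 7351 rad/s.
Step 2 — Component impedances:
  R1: Z = R = 79.1 Ω
  L: Z = jωL = j·7351·0.001 = 0 + j7.351 Ω
  C: Z = 1/(jωC) = -j/(ω·C) = 0 - j9.929e+04 Ω
Step 3 — Parallel branch: L || C = 1/(1/L + 1/C) = 0 + j7.352 Ω.
Step 4 — Series with R1: Z_total = R1 + (L || C) = 79.1 + j7.352 Ω = 79.44∠5.3° Ω.
Step 5 — Source phasor: V = 17.5∠-45.0° V = 12.37 - j12.37 V.
Step 6 — Current: I = V / Z = 0.1407 - j0.1695 A = 0.2203∠-50.3° A.
Step 7 — Complex power: S = V·I* = 3.839 + j0.3568 VA.
Step 8 — Real power: P = Re(S) = 3.839 W.
Step 9 — Reactive power: Q = Im(S) = 0.3568 VAR.
Step 10 — Apparent power: |S| = 3.855 VA.
Step 11 — Power factor: PF = P/|S| = 0.9957 (lagging).

(a) P = 3.839 W  (b) Q = 0.3568 VAR  (c) S = 3.855 VA  (d) PF = 0.9957 (lagging)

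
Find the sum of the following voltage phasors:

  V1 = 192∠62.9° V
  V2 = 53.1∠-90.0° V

Step 1 — Convert each phasor to rectangular form:
  V1 = 192·(cos(62.9°) + j·sin(62.9°)) = 87.46 + j170.9 V
  V2 = 53.1·(cos(-90.0°) + j·sin(-90.0°)) = 0 - j53.1 V
Step 2 — Sum components: V_total = 87.46 + j117.8 V.
Step 3 — Convert to polar: |V_total| = 146.7 V, ∠V_total = 53.4°.

V_total = 146.7∠53.4° V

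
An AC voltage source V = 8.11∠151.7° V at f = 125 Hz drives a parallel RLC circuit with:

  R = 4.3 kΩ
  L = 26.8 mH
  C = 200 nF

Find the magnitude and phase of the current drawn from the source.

Step 1 — Angular frequency: ω = 2π·f = 2π·125 = 785.4 rad/s.
Step 2 — Component impedances:
  R: Z = R = 4300 Ω
  L: Z = jωL = j·785.4·0.0268 = 0 + j21.05 Ω
  C: Z = 1/(jωC) = -j/(ω·C) = 0 - j6366 Ω
Step 3 — Parallel combination: 1/Z_total = 1/R + 1/L + 1/C; Z_total = 0.1037 + j21.12 Ω = 21.12∠89.7° Ω.
Step 4 — Source phasor: V = 8.11∠151.7° V = -7.141 + j3.845 V.
Step 5 — Ohm's law: I = V / Z_total = (-7.141 + j3.845) / (0.1037 + j21.12) = 0.1804 + j0.339 A.
Step 6 — Convert to polar: |I| = 0.384 A, ∠I = 62.0°.

I = 0.384∠62.0° A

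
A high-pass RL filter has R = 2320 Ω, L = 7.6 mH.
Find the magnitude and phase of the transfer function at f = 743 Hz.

Step 1 — Angular frequency: ω = 2π·743 = 4668 rad/s.
Step 2 — Transfer function: H(jω) = jωL/(R + jωL).
Step 3 — Numerator jωL = j·35.48; denominator R + jωL = 2320 + j35.48.
Step 4 — H = 0.0002338 + j0.01529.
Step 5 — Magnitude: |H| = 0.01529 (-36.3 dB); phase: φ = 89.1°.

|H| = 0.01529 (-36.3 dB), φ = 89.1°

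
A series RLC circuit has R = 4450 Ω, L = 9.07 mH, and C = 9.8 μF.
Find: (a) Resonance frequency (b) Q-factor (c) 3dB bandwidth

Step 1 — Resonance: ω₀ = 1/√(LC) = 1/√(0.00907·9.8e-06) = 3354 rad/s.
Step 2 — f₀ = ω₀/(2π) = 533.8 Hz.
Step 3 — Series Q: Q = ω₀L/R = 3354·0.00907/4450 = 0.006836.
Step 4 — Bandwidth: Δω = ω₀/Q = 4.906e+05 rad/s; BW = Δω/(2π) = 7.809e+04 Hz.

(a) f₀ = 533.8 Hz  (b) Q = 0.006836  (c) BW = 7.809e+04 Hz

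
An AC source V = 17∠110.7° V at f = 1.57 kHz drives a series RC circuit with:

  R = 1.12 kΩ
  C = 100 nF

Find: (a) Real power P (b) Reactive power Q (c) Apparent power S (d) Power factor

Step 1 — Angular frequency: ω = 2π·f = 2π·1570 = 9865 rad/s.
Step 2 — Component impedances:
  R: Z = R = 1120 Ω
  C: Z = 1/(jωC) = -j/(ω·C) = 0 - j1014 Ω
Step 3 — Series combination: Z_total = R + C = 1120 - j1014 Ω = 1511∠-42.1° Ω.
Step 4 — Source phasor: V = 17∠110.7° V = -6.009 + j15.9 V.
Step 5 — Current: I = V / Z = -0.01001 + j0.005135 A = 0.01125∠152.8° A.
Step 6 — Complex power: S = V·I* = 0.1418 - j0.1284 VA.
Step 7 — Real power: P = Re(S) = 0.1418 W.
Step 8 — Reactive power: Q = Im(S) = -0.1284 VAR.
Step 9 — Apparent power: |S| = 0.1913 VA.
Step 10 — Power factor: PF = P/|S| = 0.7414 (leading).

(a) P = 0.1418 W  (b) Q = -0.1284 VAR  (c) S = 0.1913 VA  (d) PF = 0.7414 (leading)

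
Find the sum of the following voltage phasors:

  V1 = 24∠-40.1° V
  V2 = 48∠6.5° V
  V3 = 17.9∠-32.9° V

Step 1 — Convert each phasor to rectangular form:
  V1 = 24·(cos(-40.1°) + j·sin(-40.1°)) = 18.36 - j15.46 V
  V2 = 48·(cos(6.5°) + j·sin(6.5°)) = 47.69 + j5.434 V
  V3 = 17.9·(cos(-32.9°) + j·sin(-32.9°)) = 15.03 - j9.723 V
Step 2 — Sum components: V_total = 81.08 - j19.75 V.
Step 3 — Convert to polar: |V_total| = 83.45 V, ∠V_total = -13.7°.

V_total = 83.45∠-13.7° V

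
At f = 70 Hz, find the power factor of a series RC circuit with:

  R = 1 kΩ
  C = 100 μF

Step 1 — Angular frequency: ω = 2π·f = 2π·70 = 439.8 rad/s.
Step 2 — Component impedances:
  R: Z = R = 1000 Ω
  C: Z = 1/(jωC) = -j/(ω·C) = 0 - j22.74 Ω
Step 3 — Series combination: Z_total = R + C = 1000 - j22.74 Ω = 1000∠-1.3° Ω.
Step 4 — Power factor: PF = cos(φ) = Re(Z)/|Z| = 1000/1000.3 = 0.9997.
Step 5 — Type: Im(Z) = -22.74 ⇒ leading (phase φ = -1.3°).

PF = 0.9997 (leading, φ = -1.3°)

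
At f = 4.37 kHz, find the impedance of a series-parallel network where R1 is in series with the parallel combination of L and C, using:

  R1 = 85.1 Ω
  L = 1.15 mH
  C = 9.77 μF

Step 1 — Angular frequency: ω = 2π·f = 2π·4370 = 2.746e+04 rad/s.
Step 2 — Component impedances:
  R1: Z = R = 85.1 Ω
  L: Z = jωL = j·2.746e+04·0.00115 = 0 + j31.58 Ω
  C: Z = 1/(jωC) = -j/(ω·C) = 0 - j3.728 Ω
Step 3 — Parallel branch: L || C = 1/(1/L + 1/C) = 0 - j4.227 Ω.
Step 4 — Series with R1: Z_total = R1 + (L || C) = 85.1 - j4.227 Ω = 85.2∠-2.8° Ω.

Z = 85.1 - j4.227 Ω = 85.2∠-2.8° Ω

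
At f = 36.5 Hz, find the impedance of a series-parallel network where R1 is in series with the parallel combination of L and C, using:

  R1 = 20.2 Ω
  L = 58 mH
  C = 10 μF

Step 1 — Angular frequency: ω = 2π·f = 2π·36.5 = 229.3 rad/s.
Step 2 — Component impedances:
  R1: Z = R = 20.2 Ω
  L: Z = jωL = j·229.3·0.058 = 0 + j13.3 Ω
  C: Z = 1/(jωC) = -j/(ω·C) = 0 - j436 Ω
Step 3 — Parallel branch: L || C = 1/(1/L + 1/C) = 0 + j13.72 Ω.
Step 4 — Series with R1: Z_total = R1 + (L || C) = 20.2 + j13.72 Ω = 24.42∠34.2° Ω.

Z = 20.2 + j13.72 Ω = 24.42∠34.2° Ω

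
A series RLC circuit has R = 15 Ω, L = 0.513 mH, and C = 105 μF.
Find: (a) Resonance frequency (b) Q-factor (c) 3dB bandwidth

Step 1 — Resonance condition Im(Z)=0 gives ω₀ = 1/√(LC).
Step 2 — ω₀ = 1/√(0.000513·0.000105) = 4309 rad/s.
Step 3 — f₀ = ω₀/(2π) = 685.8 Hz.
Step 4 — Series Q: Q = ω₀L/R = 4309·0.000513/15 = 0.1474.
Step 5 — 3dB bandwidth: Δω = ω₀/Q = 2.924e+04 rad/s; BW = Δω/(2π) = 4654 Hz.

(a) f₀ = 685.8 Hz  (b) Q = 0.1474  (c) BW = 4654 Hz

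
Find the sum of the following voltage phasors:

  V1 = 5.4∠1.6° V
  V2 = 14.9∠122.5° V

Step 1 — Convert each phasor to rectangular form:
  V1 = 5.4·(cos(1.6°) + j·sin(1.6°)) = 5.398 + j0.1508 V
  V2 = 14.9·(cos(122.5°) + j·sin(122.5°)) = -8.006 + j12.57 V
Step 2 — Sum components: V_total = -2.608 + j12.72 V.
Step 3 — Convert to polar: |V_total| = 12.98 V, ∠V_total = 101.6°.

V_total = 12.98∠101.6° V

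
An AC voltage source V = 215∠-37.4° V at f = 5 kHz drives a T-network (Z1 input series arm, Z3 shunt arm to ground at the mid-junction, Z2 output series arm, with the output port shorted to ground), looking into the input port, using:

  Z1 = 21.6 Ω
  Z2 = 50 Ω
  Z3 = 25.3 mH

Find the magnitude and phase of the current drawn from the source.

Step 1 — Angular frequency: ω = 2π·f = 2π·5000 = 3.142e+04 rad/s.
Step 2 — Component impedances:
  Z1: Z = R = 21.6 Ω
  Z2: Z = R = 50 Ω
  Z3: Z = jωL = j·3.142e+04·0.0253 = 0 + j794.8 Ω
Step 3 — With the output port shorted to ground, the output series arm Z2 runs from the junction to ground; the shunt arm Z3 also runs from the junction to ground. They appear in parallel: Z3 || Z2 = 49.8 + j3.133 Ω.
Step 4 — Series with input arm Z1: Z_in = Z1 + (Z3 || Z2) = 71.4 + j3.133 Ω = 71.47∠2.5° Ω.
Step 5 — Source phasor: V = 215∠-37.4° V = 170.8 - j130.6 V.
Step 6 — Ohm's law: I = V / Z_total = (170.8 - j130.6) / (71.4 + j3.133) = 2.307 - j1.93 A.
Step 7 — Convert to polar: |I| = 3.008 A, ∠I = -39.9°.

I = 3.008∠-39.9° A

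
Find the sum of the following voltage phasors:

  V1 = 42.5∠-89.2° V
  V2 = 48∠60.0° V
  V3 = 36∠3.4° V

Step 1 — Convert each phasor to rectangular form:
  V1 = 42.5·(cos(-89.2°) + j·sin(-89.2°)) = 0.5934 - j42.5 V
  V2 = 48·(cos(60.0°) + j·sin(60.0°)) = 24 + j41.57 V
  V3 = 36·(cos(3.4°) + j·sin(3.4°)) = 35.94 + j2.135 V
Step 2 — Sum components: V_total = 60.53 + j1.208 V.
Step 3 — Convert to polar: |V_total| = 60.54 V, ∠V_total = 1.1°.

V_total = 60.54∠1.1° V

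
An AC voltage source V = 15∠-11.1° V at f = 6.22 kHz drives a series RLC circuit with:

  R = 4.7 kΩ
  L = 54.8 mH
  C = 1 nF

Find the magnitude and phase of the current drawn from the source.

Step 1 — Angular frequency: ω = 2π·f = 2π·6220 = 3.908e+04 rad/s.
Step 2 — Component impedances:
  R: Z = R = 4700 Ω
  L: Z = jωL = j·3.908e+04·0.0548 = 0 + j2142 Ω
  C: Z = 1/(jωC) = -j/(ω·C) = 0 - j2.559e+04 Ω
Step 3 — Series combination: Z_total = R + L + C = 4700 - j2.345e+04 Ω = 2.391e+04∠-78.7° Ω.
Step 4 — Source phasor: V = 15∠-11.1° V = 14.72 - j2.888 V.
Step 5 — Ohm's law: I = V / Z_total = (14.72 - j2.888) / (4700 - j2.345e+04) = 0.0002394 + j0.0005798 A.
Step 6 — Convert to polar: |I| = 0.0006273 A, ∠I = 67.6°.

I = 0.0006273∠67.6° A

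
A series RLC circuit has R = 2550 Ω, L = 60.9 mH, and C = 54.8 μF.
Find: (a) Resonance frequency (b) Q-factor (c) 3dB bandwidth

Step 1 — Resonance condition Im(Z)=0 gives ω₀ = 1/√(LC).
Step 2 — ω₀ = 1/√(0.0609·5.48e-05) = 547.4 rad/s.
Step 3 — f₀ = ω₀/(2π) = 87.12 Hz.
Step 4 — Series Q: Q = ω₀L/R = 547.4·0.0609/2550 = 0.01307.
Step 5 — 3dB bandwidth: Δω = ω₀/Q = 4.187e+04 rad/s; BW = Δω/(2π) = 6664 Hz.

(a) f₀ = 87.12 Hz  (b) Q = 0.01307  (c) BW = 6664 Hz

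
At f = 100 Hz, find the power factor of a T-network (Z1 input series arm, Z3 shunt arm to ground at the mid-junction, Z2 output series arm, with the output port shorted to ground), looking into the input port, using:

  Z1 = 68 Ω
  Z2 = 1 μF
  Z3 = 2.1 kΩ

Step 1 — Angular frequency: ω = 2π·f = 2π·100 = 628.3 rad/s.
Step 2 — Component impedances:
  Z1: Z = R = 68 Ω
  Z2: Z = 1/(jωC) = -j/(ω·C) = 0 - j1592 Ω
  Z3: Z = R = 2100 Ω
Step 3 — With the output port shorted to ground, the output series arm Z2 runs from the junction to ground; the shunt arm Z3 also runs from the junction to ground. They appear in parallel: Z3 || Z2 = 766.1 - j1011 Ω.
Step 4 — Series with input arm Z1: Z_in = Z1 + (Z3 || Z2) = 834.1 - j1011 Ω = 1311∠-50.5° Ω.
Step 5 — Power factor: PF = cos(φ) = Re(Z)/|Z| = 834.14/1310.6 = 0.6365.
Step 6 — Type: Im(Z) = -1011 ⇒ leading (phase φ = -50.5°).

PF = 0.6365 (leading, φ = -50.5°)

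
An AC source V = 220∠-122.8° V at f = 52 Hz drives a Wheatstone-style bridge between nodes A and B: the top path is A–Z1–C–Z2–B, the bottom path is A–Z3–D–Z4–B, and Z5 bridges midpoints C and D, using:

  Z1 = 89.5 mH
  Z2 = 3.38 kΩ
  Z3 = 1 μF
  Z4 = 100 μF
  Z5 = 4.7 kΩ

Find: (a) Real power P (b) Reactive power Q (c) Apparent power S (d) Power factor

Step 1 — Angular frequency: ω = 2π·f = 2π·52 = 326.7 rad/s.
Step 2 — Component impedances:
  Z1: Z = jωL = j·326.7·0.0895 = 0 + j29.24 Ω
  Z2: Z = R = 3380 Ω
  Z3: Z = 1/(jωC) = -j/(ω·C) = 0 - j3061 Ω
  Z4: Z = 1/(jωC) = -j/(ω·C) = 0 - j30.61 Ω
  Z5: Z = R = 4700 Ω
Step 3 — Bridge requires nodal analysis (the Z5 bridge couples midpoints C and D, so the two paths cannot be reduced to a simple series/parallel combination). Setting node B to ground and injecting 1 A at node A, the 3-node admittance system at A, C, D solves to V_A = Z_AB = 1420 - j893.7 Ω = 1678∠-32.2° Ω.
Step 4 — Source phasor: V = 220∠-122.8° V = -119.2 - j184.9 V.
Step 5 — Current: I = V / Z = -0.001424 - j0.1311 A = 0.1311∠-90.6° A.
Step 6 — Complex power: S = V·I* = 24.41 - j15.36 VA.
Step 7 — Real power: P = Re(S) = 24.41 W.
Step 8 — Reactive power: Q = Im(S) = -15.36 VAR.
Step 9 — Apparent power: |S| = 28.84 VA.
Step 10 — Power factor: PF = P/|S| = 0.8464 (leading).

(a) P = 24.41 W  (b) Q = -15.36 VAR  (c) S = 28.84 VA  (d) PF = 0.8464 (leading)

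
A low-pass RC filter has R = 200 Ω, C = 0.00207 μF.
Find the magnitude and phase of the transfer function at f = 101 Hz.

Step 1 — Angular frequency: ω = 2π·101 = 634.6 rad/s.
Step 2 — Transfer function: H(jω) = 1/(1 + jωRC).
Step 3 — Denominator: 1 + jωRC = 1 + j·634.6·200·2.07e-09 = 1 + j0.0002627.
Step 4 — H = 1 - j0.0002627.
Step 5 — Magnitude: |H| = 1 (-0.0 dB); phase: φ = -0.0°.

|H| = 1 (-0.0 dB), φ = -0.0°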